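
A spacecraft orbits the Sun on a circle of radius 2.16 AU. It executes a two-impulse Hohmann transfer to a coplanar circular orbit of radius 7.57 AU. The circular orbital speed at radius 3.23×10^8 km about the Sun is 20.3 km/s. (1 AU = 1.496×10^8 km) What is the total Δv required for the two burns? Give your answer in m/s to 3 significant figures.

From the circular-orbit relation v² = μ/r at r = 3.23×10^8 km: μ = v²r = (20.3)² × 3.23×10^8 = 1.33105×10^11 km³/s².
In km: r₁ = 2.16 × 1.496×10^8 = 3.23136×10^8 km; r₂ = 7.57 × 1.496×10^8 = 1.132472×10^9 km.
The Hohmann ellipse has a_t = (r₁ + r₂)/2 = 7.27804×10^8 km.
Circular speed at r₁: v₁ = √(μ/r₁) = √(1.33105×10^11/3.23136×10^8) = 20.2957 km/s.
Transfer-orbit speed at r₁ (v² = μ(2/r − 1/a)): v_p = √[μ(2/r₁ − 1/a_t)] = 25.3169 km/s.
First burn Δv₁ = |v_p − v₁| = 5.0212 km/s.
Circular speed at r₂: v₂ = √(μ/r₂) = 10.84135 km/s.
Transfer-orbit speed at r₂: v_a = √[μ(2/r₂ − 1/a_t)] = 7.223855 km/s.
Second burn Δv₂ = |v₂ − v_a| = 3.6175 km/s.
Δv = Δv₁ + Δv₂ = 5.0212 + 3.6175 = 8.639 km/s.

Δv = 8640 m/s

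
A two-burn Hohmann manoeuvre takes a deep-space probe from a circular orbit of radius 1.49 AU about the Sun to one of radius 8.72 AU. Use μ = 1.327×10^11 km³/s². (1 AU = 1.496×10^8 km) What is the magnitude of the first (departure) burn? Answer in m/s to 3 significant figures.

Δv₁ = 7490 m/s

In km: r₁ = 1.49 × 1.496×10^8 = 2.22904×10^8 km; r₂ = 8.72 × 1.496×10^8 = 1.304512×10^9 km.
Semi-major axis of the transfer orbit: a_t = (2.22904×10^8 + 1.304512×10^9)/2 = 7.63708×10^8 km.
On the circular orbit at r = 2.22904×10^8 km, v_c = √(μ/r) = 24.3993 km/s.
Transfer-orbit speed at the same r (vis-viva, a = a_t): v_t = √[μ(2/r − 1/a_t)] = 31.8887 km/s.
Δv₁ = |v_t − v_c| = |31.8887 − 24.3993| = 7.489 km/s.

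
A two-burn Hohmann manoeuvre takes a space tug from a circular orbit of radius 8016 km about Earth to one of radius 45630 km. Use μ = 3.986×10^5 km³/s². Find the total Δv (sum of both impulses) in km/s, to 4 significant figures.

Δv = 3.486 km/s

Transfer-ellipse semi-major axis a_t = (r₁ + r₂)/2 = (8016 + 45630)/2 = 26823 km.
Circular speed at r₁: v₁ = √(μ/r₁) = √(3.986×10^5/8016) = 7.0516 km/s.
On the transfer ellipse at r₁, vis-viva equation gives v_p = √[μ(2/r₁ − 1/a_t)] = 9.1973 km/s.
First burn Δv₁ = |v_p − v₁| = 2.146 km/s.
At r₂, v₂ = √(μ/r₂) = 2.956 km/s.
Transfer-orbit speed at r₂: v_a = √[μ(2/r₂ − 1/a_t)] = 1.616 km/s.
Second burn Δv₂ = |v₂ − v_a| = 1.340 km/s.
Total Δv = Δv₁ + Δv₂ = 3.486 km/s.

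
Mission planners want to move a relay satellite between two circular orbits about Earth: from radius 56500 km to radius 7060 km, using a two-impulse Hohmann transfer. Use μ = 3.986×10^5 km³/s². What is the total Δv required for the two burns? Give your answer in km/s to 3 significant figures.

The Hohmann ellipse has a_t = (r₁ + r₂)/2 = 31780 km.
Circular speed at r₁: v₁ = √(μ/r₁) = √(3.986×10^5/56500) = 2.656 km/s.
On the transfer ellipse at r₁, v² = μ(2/r − 1/a) gives v_a = √[μ(2/r₁ − 1/a_t)] = 1.252 km/s.
First burn Δv₁ = |v_a − v₁| = 1.404 km/s.
At r₂, v₂ = √(μ/r₂) = 7.5139 km/s.
Transfer-orbit speed at r₂: v_p = √[μ(2/r₂ − 1/a_t)] = 10.019 km/s.
Second burn Δv₂ = |v₂ − v_p| = 2.505 km/s.
Δv = Δv₁ + Δv₂ = 1.404 + 2.505 = 3.909 km/s.

Δv = 3.91 km/s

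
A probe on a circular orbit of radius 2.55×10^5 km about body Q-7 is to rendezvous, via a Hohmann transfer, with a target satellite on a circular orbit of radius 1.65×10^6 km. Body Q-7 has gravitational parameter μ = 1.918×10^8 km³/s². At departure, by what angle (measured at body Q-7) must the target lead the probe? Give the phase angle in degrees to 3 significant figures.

Transfer-ellipse semi-major axis a_t = (r₁ + r₂)/2 = (2.550×10^5 + 1.650×10^6)/2 = 9.525×10^5 km.
The half-period of the transfer ellipse is t = π√(a_t³/μ) = 2.109×10^5 s.
Target angular speed ω₂ = √(μ/r₂³) = 6.534×10^-6 rad/s.
Angle swept by the target during transfer: ω₂·t = 1.378 rad = 78.95°.
The probe traverses 180° on the transfer ellipse, so the target must lead by 180° − 78.95° = 101°.

φ = 101°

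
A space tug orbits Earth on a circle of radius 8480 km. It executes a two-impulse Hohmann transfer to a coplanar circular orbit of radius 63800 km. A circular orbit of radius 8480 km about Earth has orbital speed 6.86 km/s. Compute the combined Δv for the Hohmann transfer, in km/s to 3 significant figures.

From the circular-orbit relation v² = μ/r at r = 8480 km: μ = v²r = (6.86)² × 8480 = 3.99065×10^5 km³/s².
Transfer-ellipse semi-major axis a_t = (r₁ + r₂)/2 = (8480 + 63800)/2 = 36140 km.
At r₁ the circular-orbit speed is v₁ = √(μ/r₁) = 6.8600 km/s.
On the transfer ellipse at r₁, v² = μ(2/r − 1/a) gives v_p = √[μ(2/r₁ − 1/a_t)] = 9.1147 km/s.
First burn Δv₁ = |v_p − v₁| = 2.2547 km/s.
At r₂, v₂ = √(μ/r₂) = 2.5010 km/s.
Transfer-orbit speed at r₂: v_a = √[μ(2/r₂ − 1/a_t)] = 1.2115 km/s.
Second burn Δv₂ = |v₂ − v_a| = 1.2895 km/s.
Total Δv = Δv₁ + Δv₂ = 3.544 km/s.

Δv = 3.54 km/s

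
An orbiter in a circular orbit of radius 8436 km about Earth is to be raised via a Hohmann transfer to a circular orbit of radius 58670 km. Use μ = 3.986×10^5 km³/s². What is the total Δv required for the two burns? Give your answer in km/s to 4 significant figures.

Δv = 3.515 km/s

The Hohmann ellipse has a_t = (r₁ + r₂)/2 = 33553 km.
At r₁ the circular-orbit speed is v₁ = √(μ/r₁) = 6.8739 km/s.
Transfer-orbit speed at r₁ (vis-viva): v_p = √[μ(2/r₁ − 1/a_t)] = 9.0896 km/s.
First burn Δv₁ = |v_p − v₁| = 2.2157 km/s.
Circular speed at r₂: v₂ = √(μ/r₂) = 2.60652 km/s.
Transfer-orbit speed at r₂: v_a = √[μ(2/r₂ − 1/a_t)] = 1.30696 km/s.
Second burn Δv₂ = |v₂ − v_a| = 1.2996 km/s.
Δv = Δv₁ + Δv₂ = 2.2157 + 1.2996 = 3.515 km/s.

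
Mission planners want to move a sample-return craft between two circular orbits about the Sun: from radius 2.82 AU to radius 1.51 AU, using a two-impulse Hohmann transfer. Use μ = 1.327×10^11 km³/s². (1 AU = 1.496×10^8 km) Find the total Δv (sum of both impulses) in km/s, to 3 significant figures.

Δv = 6.35 km/s

In km: r₁ = 2.82 × 1.496×10^8 = 4.21872×10^8 km; r₂ = 1.51 × 1.496×10^8 = 2.25896×10^8 km.
Transfer-ellipse semi-major axis a_t = (r₁ + r₂)/2 = (4.21872×10^8 + 2.25896×10^8)/2 = 3.23884×10^8 km.
At r₁ the circular-orbit speed is v₁ = √(μ/r₁) = 17.736 km/s.
Transfer-orbit speed at r₁ (vis-viva equation): v_a = √[μ(2/r₁ − 1/a_t)] = 14.812 km/s.
First burn Δv₁ = |v_a − v₁| = 2.924 km/s.
At r₂, v₂ = √(μ/r₂) = 24.23713 km/s.
Transfer-orbit speed at r₂: v_p = √[μ(2/r₂ − 1/a_t)] = 27.66157 km/s.
Second burn Δv₂ = |v₂ − v_p| = 3.424 km/s.
Total Δv = Δv₁ + Δv₂ = 6.348 km/s.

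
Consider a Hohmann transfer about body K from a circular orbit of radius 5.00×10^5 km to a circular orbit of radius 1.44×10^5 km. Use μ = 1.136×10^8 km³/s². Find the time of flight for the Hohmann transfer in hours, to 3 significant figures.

Semi-major axis of the transfer orbit: a_t = (5.000×10^5 + 1.440×10^5)/2 = 3.220×10^5 km.
By Kepler's third law the transfer-orbit period is T = 2π√(a_t³/μ), so t = T/2 = 53860 s.
Converting: 53860 s ÷ 3600 s/hour = 15.0 hours.

t = 15.0 hours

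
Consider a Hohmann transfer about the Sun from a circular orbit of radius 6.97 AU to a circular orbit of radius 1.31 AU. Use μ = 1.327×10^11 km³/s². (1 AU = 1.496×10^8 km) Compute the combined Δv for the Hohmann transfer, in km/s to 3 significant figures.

Δv = 12.7 km/s

In km: r₁ = 6.97 × 1.496×10^8 = 1.042712×10^9 km; r₂ = 1.31 × 1.496×10^8 = 1.95976×10^8 km.
Semi-major axis of the transfer orbit: a_t = (1.042712×10^9 + 1.95976×10^8)/2 = 6.19344×10^8 km.
At r₁ the circular-orbit speed is v₁ = √(μ/r₁) = 11.281 km/s.
On the transfer ellipse at r₁, vis-viva gives v_a = √[μ(2/r₁ − 1/a_t)] = 6.3458 km/s.
First burn Δv₁ = |v_a − v₁| = 4.935 km/s.
At r₂, v₂ = √(μ/r₂) = 26.022 km/s.
Transfer-orbit speed at r₂: v_p = √[μ(2/r₂ − 1/a_t)] = 33.764 km/s.
Second burn Δv₂ = |v₂ − v_p| = 7.742 km/s.
Δv = Δv₁ + Δv₂ = 4.935 + 7.742 = 12.68 km/s.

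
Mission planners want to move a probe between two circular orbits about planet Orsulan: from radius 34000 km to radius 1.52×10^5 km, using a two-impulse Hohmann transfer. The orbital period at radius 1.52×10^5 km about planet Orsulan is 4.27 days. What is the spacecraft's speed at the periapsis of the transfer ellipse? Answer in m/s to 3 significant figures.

From Kepler's third law T² = 4π²r³/μ at r = 1.52×10^5 km, T = 4.27 days = 4.27 × 86400 s = 3.68928×10^5 s: μ = 4π²r³/T² = 1.01861×10^6 km³/s².
Semi-major axis of the transfer orbit: a_t = (34000 + 1.520×10^5)/2 = 93000 km.
The periapsis of the transfer ellipse is at r = 34000 km.
Vis-viva: v = √[μ(2/r − 1/a_t)] = √[1.01861×10^6 × (2/34000 − 1/93000)] = 6.998 km/s.

v = 7000 m/s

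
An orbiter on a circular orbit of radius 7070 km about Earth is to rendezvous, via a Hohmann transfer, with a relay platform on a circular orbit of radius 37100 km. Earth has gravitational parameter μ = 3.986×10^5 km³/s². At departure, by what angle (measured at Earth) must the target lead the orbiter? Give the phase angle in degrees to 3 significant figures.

φ = 97.3°

Semi-major axis of the transfer orbit: a_t = (7070 + 37100)/2 = 22085 km.
The half-period of the transfer ellipse is t = π√(a_t³/μ) = 16332 s.
Target angular speed ω₂ = √(μ/r₂³) = 8.8350×10^-5 rad/s.
Angle swept by the target during transfer: ω₂·t = 1.4429 rad = 82.67°.
The orbiter traverses 180° on the transfer ellipse, so the target must lead by 180° − 82.67° = 97.3°.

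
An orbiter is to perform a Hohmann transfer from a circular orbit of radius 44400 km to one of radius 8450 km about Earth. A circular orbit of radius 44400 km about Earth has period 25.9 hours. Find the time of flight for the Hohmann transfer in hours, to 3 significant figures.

From Kepler's third law T² = 4π²r³/μ at r = 44400 km, T = 25.9 hours = 25.9 × 3600 s = 93240 s: μ = 4π²r³/T² = 3.97470×10^5 km³/s².
Semi-major axis of the transfer orbit: a_t = (44400 + 8450)/2 = 26425 km.
By Kepler's third law the transfer-orbit period is T = 2π√(a_t³/μ), so t = T/2 = 21410 s.
Converting: 21410 s ÷ 3600 s/hour = 5.95 hours.

t = 5.95 hours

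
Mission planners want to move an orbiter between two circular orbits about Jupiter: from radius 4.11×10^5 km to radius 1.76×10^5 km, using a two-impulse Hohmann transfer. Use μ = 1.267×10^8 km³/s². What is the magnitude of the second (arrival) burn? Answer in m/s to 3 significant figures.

Transfer-ellipse semi-major axis a_t = (r₁ + r₂)/2 = (4.110×10^5 + 1.760×10^5)/2 = 2.935×10^5 km.
On the circular orbit at r = 1.760×10^5 km, v_c = √(μ/r) = 26.83 km/s.
Transfer-orbit speed at the same r (vis-viva, a = a_t): v_t = √[μ(2/r − 1/a_t)] = 31.75 km/s.
Δv₂ = |v_t − v_c| = |31.75 − 26.83| = 4.920 km/s.

Δv₂ = 4920 m/s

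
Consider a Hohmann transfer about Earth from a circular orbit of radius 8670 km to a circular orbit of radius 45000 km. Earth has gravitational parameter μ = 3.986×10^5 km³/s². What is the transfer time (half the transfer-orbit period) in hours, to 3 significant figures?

t = 6.08 hours

Semi-major axis of the transfer orbit: a_t = (8670 + 45000)/2 = 26835 km.
Half the transfer-orbit period gives t = π√(a_t³/μ) = 21874 s.
Converting: 21874 s ÷ 3600 s/hour = 6.08 hours.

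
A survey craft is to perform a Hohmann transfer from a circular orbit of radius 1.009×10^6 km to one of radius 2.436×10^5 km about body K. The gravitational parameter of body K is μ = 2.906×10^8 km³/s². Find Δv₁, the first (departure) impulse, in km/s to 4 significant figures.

Δv₁ = 6.387 km/s

The Hohmann ellipse has a_t = (r₁ + r₂)/2 = 6.263×10^5 km.
Circular speed at r = 1.009×10^6 km: v_c = √(μ/r) = 16.971 km/s.
Transfer-orbit speed at the same r (vis-viva, a = a_t): v_t = √[μ(2/r − 1/a_t)] = 10.584 km/s.
Δv₁ = |v_t − v_c| = |10.584 − 16.971| = 6.387 km/s.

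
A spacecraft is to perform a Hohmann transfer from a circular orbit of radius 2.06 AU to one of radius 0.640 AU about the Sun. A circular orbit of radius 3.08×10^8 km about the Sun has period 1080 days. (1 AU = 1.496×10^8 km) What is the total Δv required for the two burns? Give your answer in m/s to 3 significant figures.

Δv = 15200 m/s

From Kepler's third law T² = 4π²r³/μ at r = 3.08×10^8 km, T = 1080 days = 1080 × 86400 s = 9.3312×10^7 s: μ = 4π²r³/T² = 1.32476×10^11 km³/s².
In km: r₁ = 2.06 × 1.496×10^8 = 3.08176×10^8 km; r₂ = 0.640 × 1.496×10^8 = 9.5744×10^7 km.
Transfer-ellipse semi-major axis a_t = (r₁ + r₂)/2 = (3.08176×10^8 + 9.5744×10^7)/2 = 2.0196×10^8 km.
At r₁ the circular-orbit speed is v₁ = √(μ/r₁) = 20.7333 km/s.
Transfer-orbit speed at r₁ (vis-viva equation): v_a = √[μ(2/r₁ − 1/a_t)] = 14.2755 km/s.
First burn Δv₁ = |v_a − v₁| = 6.458 km/s.
Circular speed at r₂: v₂ = √(μ/r₂) = 37.197 km/s.
Transfer-orbit speed at r₂: v_p = √[μ(2/r₂ − 1/a_t)] = 45.949 km/s.
Second burn Δv₂ = |v₂ − v_p| = 8.752 km/s.
Total Δv = Δv₁ + Δv₂ = 15.21 km/s.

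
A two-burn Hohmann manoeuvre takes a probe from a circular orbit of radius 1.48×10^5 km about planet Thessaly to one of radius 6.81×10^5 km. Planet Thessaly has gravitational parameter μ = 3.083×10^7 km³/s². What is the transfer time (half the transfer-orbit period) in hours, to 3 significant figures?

Semi-major axis of the transfer orbit: a_t = (1.480×10^5 + 6.810×10^5)/2 = 4.145×10^5 km.
Half the transfer-orbit period gives t = π√(a_t³/μ) = 1.510×10^5 s.
Converting: 1.510×10^5 s ÷ 3600 s/hour = 41.9 hours.

t = 41.9 hours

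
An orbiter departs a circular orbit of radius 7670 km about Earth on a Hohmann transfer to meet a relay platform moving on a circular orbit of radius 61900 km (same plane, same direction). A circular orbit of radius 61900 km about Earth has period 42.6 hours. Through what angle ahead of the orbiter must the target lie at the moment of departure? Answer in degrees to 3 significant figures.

φ = 104°

From Kepler's third law T² = 4π²r³/μ at r = 61900 km, T = 42.6 hours = 42.6 × 3600 s = 1.5336×10^5 s: μ = 4π²r³/T² = 3.98114×10^5 km³/s².
Semi-major axis of the transfer orbit: a_t = (7670 + 61900)/2 = 34785 km.
Transfer time t = π√(a_t³/μ) = 32302 s.
Target angular speed ω₂ = √(μ/r₂³) = 4.0970×10^-5 rad/s.
Angle swept by the target during transfer: ω₂·t = 1.3234 rad = 75.83°.
The orbiter traverses 180° on the transfer ellipse, so the target must lead by 180° − 75.83° = 104°.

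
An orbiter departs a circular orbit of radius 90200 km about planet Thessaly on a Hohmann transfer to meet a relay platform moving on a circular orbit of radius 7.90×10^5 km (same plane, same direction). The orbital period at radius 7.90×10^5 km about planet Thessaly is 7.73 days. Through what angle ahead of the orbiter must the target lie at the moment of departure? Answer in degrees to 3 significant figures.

φ = 105°

From Kepler's third law T² = 4π²r³/μ at r = 7.90×10^5 km, T = 7.73 days = 7.73 × 86400 s = 6.67872×10^5 s: μ = 4π²r³/T² = 4.36370×10^7 km³/s².
Semi-major axis of the transfer orbit: a_t = (90200 + 7.900×10^5)/2 = 4.401×10^5 km.
The half-period of the transfer ellipse is t = π√(a_t³/μ) = 1.38851×10^5 s.
The target's mean motion on its circular orbit is ω₂ = √(μ/r₂³) = 9.40777×10^-6 rad/s.
Angle swept by the target during transfer: ω₂·t = 1.30628 rad = 74.84°.
Arrival is 180° from departure on the ellipse, so φ = 180° − 74.84° = 105°.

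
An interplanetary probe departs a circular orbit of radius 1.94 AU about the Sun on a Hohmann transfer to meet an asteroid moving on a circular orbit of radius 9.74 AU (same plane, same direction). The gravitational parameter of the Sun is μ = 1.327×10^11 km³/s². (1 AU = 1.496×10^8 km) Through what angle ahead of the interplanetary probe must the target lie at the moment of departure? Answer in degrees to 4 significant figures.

In km: r₁ = 1.94 × 1.496×10^8 = 2.90224×10^8 km; r₂ = 9.74 × 1.496×10^8 = 1.457104×10^9 km.
The Hohmann ellipse has a_t = (r₁ + r₂)/2 = 8.73664×10^8 km.
Transfer time t = π√(a_t³/μ) = 2.2271×10^8 s.
Target angular speed ω₂ = √(μ/r₂³) = 6.5494×10^-9 rad/s.
Angle swept by the target during transfer: ω₂·t = 1.4586 rad = 83.57°.
The interplanetary probe traverses 180° on the transfer ellipse, so the target must lead by 180° − 83.57° = 96.43°.

φ = 96.43°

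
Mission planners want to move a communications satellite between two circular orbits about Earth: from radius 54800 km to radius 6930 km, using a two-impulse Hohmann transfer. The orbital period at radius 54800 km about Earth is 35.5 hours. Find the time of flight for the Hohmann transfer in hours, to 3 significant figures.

t = 7.50 hours

From Kepler's third law T² = 4π²r³/μ at r = 54800 km, T = 35.5 hours = 35.5 × 3600 s = 1.278×10^5 s: μ = 4π²r³/T² = 3.97777×10^5 km³/s².
Transfer-ellipse semi-major axis a_t = (r₁ + r₂)/2 = (54800 + 6930)/2 = 30865 km.
Half the transfer-orbit period gives t = π√(a_t³/μ) = 27010 s.
Converting: 27010 s ÷ 3600 s/hour = 7.50 hours.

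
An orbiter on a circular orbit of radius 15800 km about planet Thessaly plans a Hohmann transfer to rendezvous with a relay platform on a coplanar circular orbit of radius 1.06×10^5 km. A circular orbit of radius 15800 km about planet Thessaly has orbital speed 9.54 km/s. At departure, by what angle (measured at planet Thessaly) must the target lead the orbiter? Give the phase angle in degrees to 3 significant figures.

From the circular-orbit relation v² = μ/r at r = 15800 km: μ = v²r = (9.54)² × 15800 = 1.43798×10^6 km³/s².
Transfer-ellipse semi-major axis a_t = (r₁ + r₂)/2 = (15800 + 1.060×10^5)/2 = 60900 km.
The half-period of the transfer ellipse is t = π√(a_t³/μ) = 39370 s.
The target's mean motion on its circular orbit is ω₂ = √(μ/r₂³) = 3.475×10^-5 rad/s.
Angle swept by the target during transfer: ω₂·t = 1.3681 rad = 78.39°.
Arrival is 180° from departure on the ellipse, so φ = 180° − 78.39° = 102°.

φ = 102°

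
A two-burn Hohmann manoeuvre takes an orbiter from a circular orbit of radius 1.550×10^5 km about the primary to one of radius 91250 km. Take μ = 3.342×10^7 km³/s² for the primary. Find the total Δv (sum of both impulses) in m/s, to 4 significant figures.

Δv = 4378 m/s

Semi-major axis of the transfer orbit: a_t = (1.550×10^5 + 91250)/2 = 1.23125×10^5 km.
Circular speed at r₁: v₁ = √(μ/r₁) = √(3.342×10^7/1.550×10^5) = 14.684 km/s.
On the transfer ellipse at r₁, vis-viva gives v_a = √[μ(2/r₁ − 1/a_t)] = 12.641 km/s.
First burn Δv₁ = |v_a − v₁| = 2.043 km/s.
Circular speed at r₂: v₂ = √(μ/r₂) = 19.1376 km/s.
Transfer-orbit speed at r₂: v_p = √[μ(2/r₂ − 1/a_t)] = 21.4723 km/s.
Second burn Δv₂ = |v₂ − v_p| = 2.335 km/s.
Δv = Δv₁ + Δv₂ = 2.043 + 2.335 = 4.378 km/s.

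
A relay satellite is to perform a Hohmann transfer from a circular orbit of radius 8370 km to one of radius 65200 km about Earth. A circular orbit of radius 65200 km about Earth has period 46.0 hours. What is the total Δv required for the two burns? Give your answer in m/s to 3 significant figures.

From Kepler's third law T² = 4π²r³/μ at r = 65200 km, T = 46.0 hours = 46.0 × 3600 s = 1.656×10^5 s: μ = 4π²r³/T² = 3.99008×10^5 km³/s².
Semi-major axis of the transfer orbit: a_t = (8370 + 65200)/2 = 36785 km.
At r₁ the circular-orbit speed is v₁ = √(μ/r₁) = 6.9044 km/s.
Transfer-orbit speed at r₁ (vis-viva equation): v_p = √[μ(2/r₁ − 1/a_t)] = 9.1921 km/s.
First burn Δv₁ = |v_p − v₁| = 2.28770 km/s.
Circular speed at r₂: v₂ = √(μ/r₂) = 2.47381 km/s.
Transfer-orbit speed at r₂: v_a = √[μ(2/r₂ − 1/a_t)] = 1.18003 km/s.
Second burn Δv₂ = |v₂ − v_a| = 1.29378 km/s.
Δv = Δv₁ + Δv₂ = 2.28770 + 1.29378 = 3.581 km/s.

Δv = 3580 m/s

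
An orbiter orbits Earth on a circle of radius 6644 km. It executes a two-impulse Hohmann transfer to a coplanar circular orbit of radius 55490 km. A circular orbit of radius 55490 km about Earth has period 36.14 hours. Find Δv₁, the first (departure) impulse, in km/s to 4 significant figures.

From Kepler's third law T² = 4π²r³/μ at r = 55490 km, T = 36.14 hours = 36.14 × 3600 s = 1.30104×10^5 s: μ = 4π²r³/T² = 3.98495×10^5 km³/s².
Transfer-ellipse semi-major axis a_t = (r₁ + r₂)/2 = (6644 + 55490)/2 = 31067 km.
On the circular orbit at r = 6644 km, v_c = √(μ/r) = 7.74456 km/s.
Vis-viva on the transfer ellipse at r = 6644 km gives v_t = √[μ(2/r − 1/a_t)] = 10.3503 km/s.
Δv₁ = |v_t − v_c| = |10.3503 − 7.74456| = 2.606 km/s.

Δv₁ = 2.606 km/s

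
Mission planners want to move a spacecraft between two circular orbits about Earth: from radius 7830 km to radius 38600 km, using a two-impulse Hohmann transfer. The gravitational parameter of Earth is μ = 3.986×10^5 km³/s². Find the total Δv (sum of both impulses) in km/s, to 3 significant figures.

Δv = 3.41 km/s

Semi-major axis of the transfer orbit: a_t = (7830 + 38600)/2 = 23215 km.
At r₁ the circular-orbit speed is v₁ = √(μ/r₁) = 7.1349 km/s.
Transfer-orbit speed at r₁ (vis-viva equation): v_p = √[μ(2/r₁ − 1/a_t)] = 9.2002 km/s.
First burn Δv₁ = |v_p − v₁| = 2.06530 km/s.
At r₂, v₂ = √(μ/r₂) = 3.21348 km/s.
Transfer-orbit speed at r₂: v_a = √[μ(2/r₂ − 1/a_t)] = 1.86626 km/s.
Second burn Δv₂ = |v₂ − v_a| = 1.34722 km/s.
Δv = Δv₁ + Δv₂ = 2.06530 + 1.34722 = 3.413 km/s.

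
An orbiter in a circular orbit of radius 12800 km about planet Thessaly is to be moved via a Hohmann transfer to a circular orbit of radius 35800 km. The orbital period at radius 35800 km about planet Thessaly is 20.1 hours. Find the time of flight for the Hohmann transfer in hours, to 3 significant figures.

From Kepler's third law T² = 4π²r³/μ at r = 35800 km, T = 20.1 hours = 20.1 × 3600 s = 72360 s: μ = 4π²r³/T² = 3.45949×10^5 km³/s².
Transfer-ellipse semi-major axis a_t = (r₁ + r₂)/2 = (12800 + 35800)/2 = 24300 km.
Transfer time t = π√(a_t³/μ) = π√((24300)³ / 3.45949×10^5) = 20230 s.
Converting: 20230 s ÷ 3600 s/hour = 5.62 hours.

t = 5.62 hours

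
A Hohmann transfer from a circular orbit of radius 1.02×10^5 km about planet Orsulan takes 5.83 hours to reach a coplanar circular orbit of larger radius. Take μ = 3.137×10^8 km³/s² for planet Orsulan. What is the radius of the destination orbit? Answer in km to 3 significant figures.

Transfer time t = 5.83 hours = 20988 s, and t = π√(a_t³/μ).
So a_t = (μ t²/π²)^(1/3) = (3.137×10^8 × (20988)² / π²)^(1/3) = 2.4102×10^5 km.
Since a_t = (r₁ + r₂)/2, r₂ = 2a_t − r₁ = 2×2.4102×10^5 − 1.020×10^5 = 3.8004×10^5 km.

r₂ = 3.80×10^5 km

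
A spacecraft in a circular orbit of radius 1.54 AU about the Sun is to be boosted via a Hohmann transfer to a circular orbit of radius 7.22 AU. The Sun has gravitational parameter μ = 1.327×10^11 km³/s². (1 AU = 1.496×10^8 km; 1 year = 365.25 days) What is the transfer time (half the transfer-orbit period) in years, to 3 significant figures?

t = 4.58 years

In km: r₁ = 1.54 × 1.496×10^8 = 2.30384×10^8 km; r₂ = 7.22 × 1.496×10^8 = 1.080112×10^9 km.
The Hohmann ellipse has a_t = (r₁ + r₂)/2 = 6.55248×10^8 km.
Transfer time t = π√(a_t³/μ) = π√((6.55248×10^8)³ / 1.327×10^11) = 1.4465×10^8 s.
Converting: 1.4465×10^8 s ÷ 3.15576×10^7 s/year (365.25 × 86400) = 4.58 years.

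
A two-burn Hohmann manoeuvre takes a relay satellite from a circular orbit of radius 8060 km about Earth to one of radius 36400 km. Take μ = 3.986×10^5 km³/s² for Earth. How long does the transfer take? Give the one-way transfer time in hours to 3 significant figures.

t = 4.58 hours

Semi-major axis of the transfer orbit: a_t = (8060 + 36400)/2 = 22230 km.
By Kepler's third law the transfer-orbit period is T = 2π√(a_t³/μ), so t = T/2 = 16490 s.
Converting: 16490 s ÷ 3600 s/hour = 4.58 hours.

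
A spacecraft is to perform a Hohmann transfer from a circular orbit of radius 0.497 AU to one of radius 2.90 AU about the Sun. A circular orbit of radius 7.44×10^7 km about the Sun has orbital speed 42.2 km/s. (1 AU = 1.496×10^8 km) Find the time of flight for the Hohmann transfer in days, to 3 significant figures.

t = 405 days

From the circular-orbit relation v² = μ/r at r = 7.44×10^7 km: μ = v²r = (42.2)² × 7.44×10^7 = 1.32494×10^11 km³/s².
In km: r₁ = 0.497 × 1.496×10^8 = 7.43512×10^7 km; r₂ = 2.90 × 1.496×10^8 = 4.3384×10^8 km.
The Hohmann ellipse has a_t = (r₁ + r₂)/2 = 2.540956×10^8 km.
Half the transfer-orbit period gives t = π√(a_t³/μ) = 3.496×10^7 s.
Converting: 3.496×10^7 s ÷ 86400 s/day = 405 days.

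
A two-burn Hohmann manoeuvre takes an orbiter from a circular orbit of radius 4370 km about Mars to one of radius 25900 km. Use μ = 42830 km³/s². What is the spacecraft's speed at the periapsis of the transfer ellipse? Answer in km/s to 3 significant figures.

v = 4.10 km/s

Transfer-ellipse semi-major axis a_t = (r₁ + r₂)/2 = (4370 + 25900)/2 = 15135 km.
At periapsis, r = 4370 km.
From the vis-viva equation, v = √[μ(2/r − 1/a_t)] = 4.095 km/s.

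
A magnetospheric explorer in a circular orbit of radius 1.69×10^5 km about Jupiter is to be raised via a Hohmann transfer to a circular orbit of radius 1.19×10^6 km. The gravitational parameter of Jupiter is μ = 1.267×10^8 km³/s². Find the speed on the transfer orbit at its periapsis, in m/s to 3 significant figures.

Transfer-ellipse semi-major axis a_t = (r₁ + r₂)/2 = (1.690×10^5 + 1.190×10^6)/2 = 6.795×10^5 km.
At periapsis, r = 1.690×10^5 km.
Vis-viva: v = √[μ(2/r − 1/a_t)] = √[1.267×10^8 × (2/1.690×10^5 − 1/6.795×10^5)] = 36.23 km/s.

v = 36200 m/s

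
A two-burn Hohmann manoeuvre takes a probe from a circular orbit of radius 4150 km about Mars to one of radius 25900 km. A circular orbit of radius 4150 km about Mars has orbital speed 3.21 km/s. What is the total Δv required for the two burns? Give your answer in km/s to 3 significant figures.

From the circular-orbit relation v² = μ/r at r = 4150 km: μ = v²r = (3.21)² × 4150 = 42762.0 km³/s².
The Hohmann ellipse has a_t = (r₁ + r₂)/2 = 15025 km.
At r₁ the circular-orbit speed is v₁ = √(μ/r₁) = 3.2100 km/s.
Transfer-orbit speed at r₁ (vis-viva): v_p = √[μ(2/r₁ − 1/a_t)] = 4.2145 km/s.
First burn Δv₁ = |v_p − v₁| = 1.0045 km/s.
Circular speed at r₂: v₂ = √(μ/r₂) = 1.28493 km/s.
Transfer-orbit speed at r₂: v_a = √[μ(2/r₂ − 1/a_t)] = 0.675299 km/s.
Second burn Δv₂ = |v₂ − v_a| = 0.60963 km/s.
Total Δv = Δv₁ + Δv₂ = 1.614 km/s.

Δv = 1.61 km/s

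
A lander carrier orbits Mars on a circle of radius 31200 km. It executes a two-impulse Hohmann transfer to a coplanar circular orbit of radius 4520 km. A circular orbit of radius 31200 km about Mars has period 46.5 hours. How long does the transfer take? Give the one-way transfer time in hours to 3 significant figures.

t = 10.1 hours

From Kepler's third law T² = 4π²r³/μ at r = 31200 km, T = 46.5 hours = 46.5 × 3600 s = 1.674×10^5 s: μ = 4π²r³/T² = 42787.1 km³/s².
The Hohmann ellipse has a_t = (r₁ + r₂)/2 = 17860 km.
Half the transfer-orbit period gives t = π√(a_t³/μ) = 36250 s.
Converting: 36250 s ÷ 3600 s/hour = 10.1 hours.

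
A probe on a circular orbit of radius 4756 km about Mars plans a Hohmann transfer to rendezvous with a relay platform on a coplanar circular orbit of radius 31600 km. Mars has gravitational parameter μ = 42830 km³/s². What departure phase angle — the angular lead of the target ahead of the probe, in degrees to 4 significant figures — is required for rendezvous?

The Hohmann ellipse has a_t = (r₁ + r₂)/2 = 18178 km.
Transfer time t = π√(a_t³/μ) = 37204.5 s.
The target's mean motion on its circular orbit is ω₂ = √(μ/r₂³) = 3.68420×10^-5 rad/s.
Angle swept by the target during transfer: ω₂·t = 1.37069 rad = 78.53°.
Arrival is 180° from departure on the ellipse, so φ = 180° − 78.53° = 101.5°.

φ = 101.5°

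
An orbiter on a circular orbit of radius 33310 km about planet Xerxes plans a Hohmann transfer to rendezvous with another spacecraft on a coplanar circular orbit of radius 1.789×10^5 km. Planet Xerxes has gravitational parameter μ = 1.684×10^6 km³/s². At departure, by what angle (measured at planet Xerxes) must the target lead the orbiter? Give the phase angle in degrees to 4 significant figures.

Semi-major axis of the transfer orbit: a_t = (33310 + 1.789×10^5)/2 = 1.06105×10^5 km.
Transfer time t = π√(a_t³/μ) = 83670 s.
Target angular speed ω₂ = √(μ/r₂³) = 1.715×10^-5 rad/s.
Angle swept by the target during transfer: ω₂·t = 1.435 rad = 82.22°.
Arrival is 180° from departure on the ellipse, so φ = 180° − 82.22° = 97.78°.

φ = 97.78°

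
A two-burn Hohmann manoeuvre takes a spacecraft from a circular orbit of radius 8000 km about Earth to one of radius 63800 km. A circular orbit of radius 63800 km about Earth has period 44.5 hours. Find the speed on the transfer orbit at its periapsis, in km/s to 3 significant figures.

From Kepler's third law T² = 4π²r³/μ at r = 63800 km, T = 44.5 hours = 44.5 × 3600 s = 1.602×10^5 s: μ = 4π²r³/T² = 3.99482×10^5 km³/s².
Semi-major axis of the transfer orbit: a_t = (8000 + 63800)/2 = 35900 km.
At periapsis, r = 8000 km.
Vis-viva: v = √[μ(2/r − 1/a_t)] = √[3.99482×10^5 × (2/8000 − 1/35900)] = 9.420 km/s.

v = 9.42 km/s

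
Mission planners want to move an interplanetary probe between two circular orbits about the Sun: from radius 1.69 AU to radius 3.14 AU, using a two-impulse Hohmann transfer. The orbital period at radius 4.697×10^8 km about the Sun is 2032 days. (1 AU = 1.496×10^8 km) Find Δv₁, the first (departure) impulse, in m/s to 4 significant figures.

Δv₁ = 3214 m/s

From Kepler's third law T² = 4π²r³/μ at r = 4.697×10^8 km, T = 2032 days = 2032 × 86400 s = 1.755648×10^8 s: μ = 4π²r³/T² = 1.32723×10^11 km³/s².
In km: r₁ = 1.69 × 1.496×10^8 = 2.52824×10^8 km; r₂ = 3.14 × 1.496×10^8 = 4.69744×10^8 km.
The Hohmann ellipse has a_t = (r₁ + r₂)/2 = 3.61284×10^8 km.
Circular speed at r = 2.52824×10^8 km: v_c = √(μ/r) = 22.912 km/s.
Transfer-orbit speed at the same r (vis-viva, a = a_t): v_t = √[μ(2/r − 1/a_t)] = 26.126 km/s.
Δv₁ = |v_t − v_c| = |26.126 − 22.912| = 3.214 km/s.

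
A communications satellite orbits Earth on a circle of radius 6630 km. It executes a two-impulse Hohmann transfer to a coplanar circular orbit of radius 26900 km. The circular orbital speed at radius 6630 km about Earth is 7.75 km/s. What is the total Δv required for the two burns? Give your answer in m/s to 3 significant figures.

From the circular-orbit relation v² = μ/r at r = 6630 km: μ = v²r = (7.75)² × 6630 = 3.98214×10^5 km³/s².
The Hohmann ellipse has a_t = (r₁ + r₂)/2 = 16765 km.
Circular speed at r₁: v₁ = √(μ/r₁) = √(3.98214×10^5/6630) = 7.750 km/s.
On the transfer ellipse at r₁, vis-viva equation gives v_p = √[μ(2/r₁ − 1/a_t)] = 9.817 km/s.
First burn Δv₁ = |v_p − v₁| = 2.067 km/s.
At r₂, v₂ = √(μ/r₂) = 3.848 km/s.
Transfer-orbit speed at r₂: v_a = √[μ(2/r₂ − 1/a_t)] = 2.420 km/s.
Second burn Δv₂ = |v₂ − v_a| = 1.428 km/s.
Δv = Δv₁ + Δv₂ = 2.067 + 1.428 = 3.495 km/s.

Δv = 3490 m/s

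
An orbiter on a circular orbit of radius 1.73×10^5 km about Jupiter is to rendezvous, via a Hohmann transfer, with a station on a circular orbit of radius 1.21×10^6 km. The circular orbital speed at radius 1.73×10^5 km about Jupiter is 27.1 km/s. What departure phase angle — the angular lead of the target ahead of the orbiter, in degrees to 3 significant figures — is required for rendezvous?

From the circular-orbit relation v² = μ/r at r = 1.73×10^5 km: μ = v²r = (27.1)² × 1.73×10^5 = 1.27053×10^8 km³/s².
The Hohmann ellipse has a_t = (r₁ + r₂)/2 = 6.915×10^5 km.
The half-period of the transfer ellipse is t = π√(a_t³/μ) = 1.60268×10^5 s.
Target angular speed ω₂ = √(μ/r₂³) = 8.46865×10^-6 rad/s.
Angle swept by the target during transfer: ω₂·t = 1.35725 rad = 77.76°.
Arrival is 180° from departure on the ellipse, so φ = 180° − 77.76° = 102°.

φ = 102°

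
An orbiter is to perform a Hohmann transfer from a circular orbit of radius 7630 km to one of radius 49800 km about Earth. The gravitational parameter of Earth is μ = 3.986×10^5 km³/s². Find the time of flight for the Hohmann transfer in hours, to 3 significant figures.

Semi-major axis of the transfer orbit: a_t = (7630 + 49800)/2 = 28715 km.
Transfer time t = π√(a_t³/μ) = π√((28715)³ / 3.986×10^5) = 24213 s.
Converting: 24213 s ÷ 3600 s/hour = 6.73 hours.

t = 6.73 hours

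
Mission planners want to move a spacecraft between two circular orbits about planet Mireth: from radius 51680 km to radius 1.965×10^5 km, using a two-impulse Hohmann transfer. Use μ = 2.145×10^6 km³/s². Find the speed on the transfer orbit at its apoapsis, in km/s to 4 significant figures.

v = 2.132 km/s

Transfer-ellipse semi-major axis a_t = (r₁ + r₂)/2 = (51680 + 1.965×10^5)/2 = 1.2409×10^5 km.
At apoapsis, r = 1.965×10^5 km.
Vis-viva: v = √[μ(2/r − 1/a_t)] = √[2.145×10^6 × (2/1.965×10^5 − 1/1.2409×10^5)] = 2.132 km/s.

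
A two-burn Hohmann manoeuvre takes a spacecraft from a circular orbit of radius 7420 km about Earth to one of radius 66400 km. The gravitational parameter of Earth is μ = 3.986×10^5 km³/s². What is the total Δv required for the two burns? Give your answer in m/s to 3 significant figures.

Transfer-ellipse semi-major axis a_t = (r₁ + r₂)/2 = (7420 + 66400)/2 = 36910 km.
Circular speed at r₁: v₁ = √(μ/r₁) = √(3.986×10^5/7420) = 7.3294 km/s.
On the transfer ellipse at r₁, vis-viva equation gives v_p = √[μ(2/r₁ − 1/a_t)] = 9.8306 km/s.
First burn Δv₁ = |v_p − v₁| = 2.501 km/s.
Circular speed at r₂: v₂ = √(μ/r₂) = 2.4501 km/s.
Transfer-orbit speed at r₂: v_a = √[μ(2/r₂ − 1/a_t)] = 1.0985 km/s.
Second burn Δv₂ = |v₂ − v_a| = 1.352 km/s.
Δv = Δv₁ + Δv₂ = 2.501 + 1.352 = 3.853 km/s.

Δv = 3850 m/s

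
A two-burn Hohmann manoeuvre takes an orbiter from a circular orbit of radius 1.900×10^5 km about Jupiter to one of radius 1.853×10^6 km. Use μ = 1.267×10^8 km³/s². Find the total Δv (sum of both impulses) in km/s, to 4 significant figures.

Δv = 13.66 km/s

The Hohmann ellipse has a_t = (r₁ + r₂)/2 = 1.0215×10^6 km.
Circular speed at r₁: v₁ = √(μ/r₁) = √(1.267×10^8/1.900×10^5) = 25.823 km/s.
Transfer-orbit speed at r₁ (v² = μ(2/r − 1/a)): v_p = √[μ(2/r₁ − 1/a_t)] = 34.780 km/s.
First burn Δv₁ = |v_p − v₁| = 8.957 km/s.
Circular speed at r₂: v₂ = √(μ/r₂) = 8.269 km/s.
Transfer-orbit speed at r₂: v_a = √[μ(2/r₂ − 1/a_t)] = 3.566 km/s.
Second burn Δv₂ = |v₂ − v_a| = 4.703 km/s.
Δv = Δv₁ + Δv₂ = 8.957 + 4.703 = 13.66 km/s.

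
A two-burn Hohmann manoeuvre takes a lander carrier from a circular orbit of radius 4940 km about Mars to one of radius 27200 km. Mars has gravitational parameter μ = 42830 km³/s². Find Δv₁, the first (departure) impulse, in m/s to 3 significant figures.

Δv₁ = 886 m/s

The Hohmann ellipse has a_t = (r₁ + r₂)/2 = 16070 km.
Circular speed at r = 4940 km: v_c = √(μ/r) = 2.9445 km/s.
Vis-viva on the transfer ellipse at r = 4940 km gives v_t = √[μ(2/r − 1/a_t)] = 3.8308 km/s.
Δv₁ = |v_t − v_c| = |3.8308 − 2.9445| = 0.8863 km/s.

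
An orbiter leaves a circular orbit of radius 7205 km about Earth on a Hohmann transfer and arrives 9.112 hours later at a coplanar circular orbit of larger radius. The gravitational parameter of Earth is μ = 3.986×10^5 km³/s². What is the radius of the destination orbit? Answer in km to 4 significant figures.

r₂ = 63110 km

Transfer time t = 9.112 hours = 32803.2 s, and t = π√(a_t³/μ).
So a_t = (μ t²/π²)^(1/3) = (3.986×10^5 × (32803.2)² / π²)^(1/3) = 35158 km.
Since a_t = (r₁ + r₂)/2, r₂ = 2a_t − r₁ = 2×35158 − 7205 = 63111 km.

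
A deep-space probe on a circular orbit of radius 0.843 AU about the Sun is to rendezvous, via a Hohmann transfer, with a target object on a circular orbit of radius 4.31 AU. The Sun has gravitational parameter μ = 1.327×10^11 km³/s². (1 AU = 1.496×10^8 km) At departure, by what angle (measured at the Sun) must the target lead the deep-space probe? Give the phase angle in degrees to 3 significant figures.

In km: r₁ = 0.843 × 1.496×10^8 = 1.261128×10^8 km; r₂ = 4.31 × 1.496×10^8 = 6.44776×10^8 km.
Semi-major axis of the transfer orbit: a_t = (1.261128×10^8 + 6.44776×10^8)/2 = 3.854444×10^8 km.
The half-period of the transfer ellipse is t = π√(a_t³/μ) = 6.52615×10^7 s.
Target angular speed ω₂ = √(μ/r₂³) = 2.22496×10^-8 rad/s.
Angle swept by the target during transfer: ω₂·t = 1.45204 rad = 83.20°.
The deep-space probe traverses 180° on the transfer ellipse, so the target must lead by 180° − 83.20° = 96.8°.

φ = 96.8°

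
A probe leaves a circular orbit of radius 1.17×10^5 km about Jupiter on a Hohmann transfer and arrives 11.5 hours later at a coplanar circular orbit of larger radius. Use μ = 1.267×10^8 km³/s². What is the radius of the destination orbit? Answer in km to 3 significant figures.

Transfer time t = 11.5 hours = 41400 s, and t = π√(a_t³/μ).
So a_t = (μ t²/π²)^(1/3) = (1.267×10^8 × (41400)² / π²)^(1/3) = 2.8022×10^5 km.
Since a_t = (r₁ + r₂)/2, r₂ = 2a_t − r₁ = 2×2.8022×10^5 − 1.170×10^5 = 4.4344×10^5 km.

r₂ = 4.43×10^5 km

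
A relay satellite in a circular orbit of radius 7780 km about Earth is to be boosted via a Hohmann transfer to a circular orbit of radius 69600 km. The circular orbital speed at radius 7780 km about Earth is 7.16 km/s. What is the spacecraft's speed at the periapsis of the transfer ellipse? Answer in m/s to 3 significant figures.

From the circular-orbit relation v² = μ/r at r = 7780 km: μ = v²r = (7.16)² × 7780 = 3.98846×10^5 km³/s².
Semi-major axis of the transfer orbit: a_t = (7780 + 69600)/2 = 38690 km.
At periapsis, r = 7780 km.
Applying v² = μ(2/r − 1/a_t): v = 9.603 km/s.

v = 9600 m/s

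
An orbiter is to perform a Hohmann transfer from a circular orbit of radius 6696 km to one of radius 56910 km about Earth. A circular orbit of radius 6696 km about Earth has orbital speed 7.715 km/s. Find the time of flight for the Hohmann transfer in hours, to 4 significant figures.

From the circular-orbit relation v² = μ/r at r = 6696 km: μ = v²r = (7.715)² × 6696 = 3.98554×10^5 km³/s².
Semi-major axis of the transfer orbit: a_t = (6696 + 56910)/2 = 31803 km.
Transfer time t = π√(a_t³/μ) = π√((31803)³ / 3.98554×10^5) = 28223 s.
Converting: 28223 s ÷ 3600 s/hour = 7.840 hours.

t = 7.840 hours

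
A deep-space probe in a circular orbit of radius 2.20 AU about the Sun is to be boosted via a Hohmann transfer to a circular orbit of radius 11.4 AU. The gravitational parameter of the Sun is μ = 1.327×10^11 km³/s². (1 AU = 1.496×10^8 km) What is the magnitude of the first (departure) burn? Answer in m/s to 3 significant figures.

In km: r₁ = 2.20 × 1.496×10^8 = 3.2912×10^8 km; r₂ = 11.4 × 1.496×10^8 = 1.70544×10^9 km.
Transfer-ellipse semi-major axis a_t = (r₁ + r₂)/2 = (3.2912×10^8 + 1.70544×10^9)/2 = 1.01728×10^9 km.
Circular speed at r = 3.2912×10^8 km: v_c = √(μ/r) = 20.080 km/s.
Transfer-orbit speed at the same r (vis-viva, a = a_t): v_t = √[μ(2/r − 1/a_t)] = 25.999 km/s.
Δv₁ = |v_t − v_c| = |25.999 − 20.080| = 5.919 km/s.

Δv₁ = 5920 m/s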